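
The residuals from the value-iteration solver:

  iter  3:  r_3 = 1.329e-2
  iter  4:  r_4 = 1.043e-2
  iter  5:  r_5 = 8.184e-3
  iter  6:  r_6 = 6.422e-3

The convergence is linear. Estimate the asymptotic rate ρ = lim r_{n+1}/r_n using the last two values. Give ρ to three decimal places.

ρ ≈ r_6/r_5 = 6.422e-3/8.184e-3 = 0.78470

0.785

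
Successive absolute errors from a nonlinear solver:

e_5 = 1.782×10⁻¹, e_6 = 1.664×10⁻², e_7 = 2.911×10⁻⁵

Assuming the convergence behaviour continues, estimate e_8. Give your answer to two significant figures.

1.2e-12

First estimate the order: p ≈ ln(e_7/e_6) / ln(e_6/e_5) = ln(2.911×10⁻⁵/1.664×10⁻²)/ln(1.664×10⁻²/1.782×10⁻¹) = ln(0.0017494)/ln(0.0933782) ≈ 2.6774.
Then e_8 ≈ e_7·(e_7/e_6)^p = 2.911×10⁻⁵·(0.0017494)^2.6774 = 2.911×10⁻⁵·4.1506e-08 ≈ 1.208e-12.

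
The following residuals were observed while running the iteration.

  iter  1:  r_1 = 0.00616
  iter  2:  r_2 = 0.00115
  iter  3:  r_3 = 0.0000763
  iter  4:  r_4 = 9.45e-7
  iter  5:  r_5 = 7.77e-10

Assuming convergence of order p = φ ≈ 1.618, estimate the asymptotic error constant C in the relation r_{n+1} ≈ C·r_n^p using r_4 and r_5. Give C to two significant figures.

4.3

C ≈ r_5 / r_4^1.618
  = 7.77e-10 / (9.45e-7)^1.618
  = 7.77e-10 / 1.78751e-10 ≈ 4.3468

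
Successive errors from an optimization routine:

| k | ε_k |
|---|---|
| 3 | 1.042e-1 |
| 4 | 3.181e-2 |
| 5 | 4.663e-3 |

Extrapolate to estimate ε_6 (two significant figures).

First estimate the order: p ≈ ln(ε_5/ε_4) / ln(ε_4/ε_3) = ln(4.663e-3/3.181e-2)/ln(3.181e-2/1.042e-1) = ln(0.146589)/ln(0.305278) ≈ 1.6183.
Then ε_6 ≈ ε_5·(ε_5/ε_4)^p = 4.663e-3·(0.146589)^1.6183 = 4.663e-3·0.04472 ≈ 0.0002085.

2.1e-4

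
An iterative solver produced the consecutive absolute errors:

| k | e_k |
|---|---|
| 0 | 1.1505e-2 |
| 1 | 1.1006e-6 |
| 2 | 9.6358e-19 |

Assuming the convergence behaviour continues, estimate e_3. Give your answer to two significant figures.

First estimate the order: p ≈ ln(e_2/e_1) / ln(e_1/e_0) = ln(9.6358e-19/1.1006e-6)/ln(1.1006e-6/1.1505e-2) = ln(8.75504e-13)/ln(9.56628e-05) ≈ 3.0000.
Then e_3 ≈ e_2·(e_2/e_1)^p = 9.6358e-19·(8.75504e-13)^3.0000 = 9.6358e-19·6.7108e-37 ≈ 6.466e-55.

6.5e-55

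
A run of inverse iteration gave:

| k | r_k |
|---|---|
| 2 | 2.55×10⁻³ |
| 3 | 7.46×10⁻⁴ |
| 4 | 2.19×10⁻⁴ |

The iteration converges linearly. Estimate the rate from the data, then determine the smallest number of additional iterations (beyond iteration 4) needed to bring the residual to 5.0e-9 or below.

Rate ρ ≈ r_4/r_3 = 2.19×10⁻⁴/7.46×10⁻⁴ = 0.2936.
After j more steps, r_{4+j} ≈ 2.19×10⁻⁴·ρ^j; need ρ^j ≤ 5.0e-9/2.19×10⁻⁴ = 2.28311e-05.
j ≥ ln(2.28311e-05)/ln(0.2936) = -10.6874/-1.22554 = 8.721.
So 9 more iterations are needed.

9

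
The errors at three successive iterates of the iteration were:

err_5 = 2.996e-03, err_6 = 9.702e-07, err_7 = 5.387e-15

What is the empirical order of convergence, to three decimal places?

p ≈ ln(err_7/err_6) / ln(err_6/err_5)
  = ln(5.387e-15/9.702e-07) / ln(9.702e-07/2.996e-03)
  = ln(5.55246e-09) / ln(0.000323832)
  = -19.009025 / -8.035286 ≈ 2.365694

2.366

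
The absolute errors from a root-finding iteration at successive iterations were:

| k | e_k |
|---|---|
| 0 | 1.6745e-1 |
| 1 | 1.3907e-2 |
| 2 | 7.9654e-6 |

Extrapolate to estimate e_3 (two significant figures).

1.5e-15

First estimate the order: p ≈ ln(e_2/e_1) / ln(e_1/e_0) = ln(7.9654e-6/1.3907e-2)/ln(1.3907e-2/1.6745e-1) = ln(0.000572762)/ln(0.0830517) ≈ 3.0001.
Then e_3 ≈ e_2·(e_2/e_1)^p = 7.9654e-6·(0.000572762)^3.0001 = 7.9654e-6·1.87758e-10 ≈ 1.496e-15.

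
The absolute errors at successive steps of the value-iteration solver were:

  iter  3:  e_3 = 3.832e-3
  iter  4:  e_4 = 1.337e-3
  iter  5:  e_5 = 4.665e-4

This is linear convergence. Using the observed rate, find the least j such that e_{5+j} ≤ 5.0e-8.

Rate ρ ≈ e_5/e_4 = 4.665e-4/1.337e-3 = 0.3489.
After j more steps, e_{5+j} ≈ 4.665e-4·ρ^j; need ρ^j ≤ 5.0e-8/4.665e-4 = 0.000107181.
j ≥ ln(0.000107181)/ln(0.3489) = -9.1410/-1.05297 = 8.681.
So 9 more iterations are needed.

9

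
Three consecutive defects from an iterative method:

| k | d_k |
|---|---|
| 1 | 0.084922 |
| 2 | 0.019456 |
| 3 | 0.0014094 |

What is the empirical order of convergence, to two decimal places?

1.78

p ≈ ln(d_3/d_2) / ln(d_2/d_1)
  = ln(0.0014094/0.019456) / ln(0.019456/0.084922)
  = ln(0.0724404) / ln(0.229104)
  = -2.62499 / -1.47358 ≈ 1.78137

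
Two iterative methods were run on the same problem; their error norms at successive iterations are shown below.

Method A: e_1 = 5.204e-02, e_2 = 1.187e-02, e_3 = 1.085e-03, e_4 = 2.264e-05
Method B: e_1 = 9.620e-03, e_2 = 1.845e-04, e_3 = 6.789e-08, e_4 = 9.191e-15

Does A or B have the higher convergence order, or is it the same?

Method A: p ≈ ln(2.264e-05/1.085e-03)/ln(1.085e-03/1.187e-02) ≈ 1.62.
Method B: p ≈ ln(9.191e-15/6.789e-08)/ln(6.789e-08/1.845e-04) ≈ 2.00.
Method B has the higher order (≈2.0 vs ≈1.6).

B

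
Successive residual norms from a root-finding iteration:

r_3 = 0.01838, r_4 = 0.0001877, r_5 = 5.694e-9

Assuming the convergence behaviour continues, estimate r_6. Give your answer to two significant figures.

3.2e-19

First estimate the order: p ≈ ln(r_5/r_4) / ln(r_4/r_3) = ln(5.694e-9/0.0001877)/ln(0.0001877/0.01838) = ln(3.03356e-05)/ln(0.0102122) ≈ 2.2694.
Then r_6 ≈ r_5·(r_5/r_4)^p = 5.694e-9·(3.03356e-05)^2.2694 = 5.694e-9·5.5814e-11 ≈ 3.178e-19.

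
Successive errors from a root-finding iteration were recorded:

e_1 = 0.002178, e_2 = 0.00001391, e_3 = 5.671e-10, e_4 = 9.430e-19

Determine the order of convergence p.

2

Consecutive ratios: e_4/e_3 = 9.430e-19/5.671e-10 = 1.66285e-09, e_3/e_2 = 5.671e-10/0.00001391 = 4.07692e-05.
p ≈ ln(1.66285e-09)/ln(4.07692e-05) = -20.2147/-10.1076 ≈ 2.00.
So the convergence is quadratic (order 2).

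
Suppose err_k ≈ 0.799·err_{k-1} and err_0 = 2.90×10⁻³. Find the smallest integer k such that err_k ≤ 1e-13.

After k steps, err_k ≈ 2.90×10⁻³·0.799^k.
Need 0.799^k ≤ 1e-13/2.90×10⁻³ = 3.44828e-11.
k ≥ ln(3.44828e-11)/ln(0.799) = -24.0906/-0.22439 = 107.360.
Smallest integer k = 108.

108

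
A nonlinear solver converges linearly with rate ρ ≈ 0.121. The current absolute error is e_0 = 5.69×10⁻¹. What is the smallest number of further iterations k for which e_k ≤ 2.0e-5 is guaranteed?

After k steps, e_k ≈ 5.69×10⁻¹·0.121^k.
Need 0.121^k ≤ 2.0e-5/5.69×10⁻¹ = 3.51494e-05.
k ≥ ln(3.51494e-05)/ln(0.121) = -10.2559/-2.11196 = 4.856.
Smallest integer k = 5.

5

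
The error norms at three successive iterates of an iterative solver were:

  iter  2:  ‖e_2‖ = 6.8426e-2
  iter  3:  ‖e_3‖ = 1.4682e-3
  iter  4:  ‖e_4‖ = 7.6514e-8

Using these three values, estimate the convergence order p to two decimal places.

2.57

p ≈ ln(‖e_4‖/‖e_3‖) / ln(‖e_3‖/‖e_2‖)
  = ln(7.6514e-8/1.4682e-3) / ln(1.4682e-3/6.8426e-2)
  = ln(5.21142e-05) / ln(0.0214568)
  = -9.86207 / -3.84171 ≈ 2.56710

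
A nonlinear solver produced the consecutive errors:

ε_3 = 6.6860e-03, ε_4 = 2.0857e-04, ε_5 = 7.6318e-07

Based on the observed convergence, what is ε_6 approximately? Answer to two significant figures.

8.7e-11

First estimate the order: p ≈ ln(ε_5/ε_4) / ln(ε_4/ε_3) = ln(7.6318e-07/2.0857e-04)/ln(2.0857e-04/6.6860e-03) = ln(0.00365911)/ln(0.031195) ≈ 1.6180.
Then ε_6 ≈ ε_5·(ε_5/ε_4)^p = 7.6318e-07·(0.00365911)^1.6180 = 7.6318e-07·0.000114167 ≈ 8.713e-11.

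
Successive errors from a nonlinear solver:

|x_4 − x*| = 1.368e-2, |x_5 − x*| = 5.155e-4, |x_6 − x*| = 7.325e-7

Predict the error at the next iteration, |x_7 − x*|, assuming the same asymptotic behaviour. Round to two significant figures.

First estimate the order: p ≈ ln(|x_6 − x*|/|x_5 − x*|) / ln(|x_5 − x*|/|x_4 − x*|) = ln(7.325e-7/5.155e-4)/ln(5.155e-4/1.368e-2) = ln(0.00142095)/ln(0.0376827) ≈ 1.9998.
Then |x_7 − x*| ≈ |x_6 − x*|·(|x_6 − x*|/|x_5 − x*|)^p = 7.325e-7·(0.00142095)^1.9998 = 7.325e-7·2.02175e-06 ≈ 1.481e-12.

1.5e-12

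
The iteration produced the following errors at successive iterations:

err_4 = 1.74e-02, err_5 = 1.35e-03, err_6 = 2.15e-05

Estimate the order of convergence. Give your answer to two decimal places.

1.62

p ≈ ln(err_6/err_5) / ln(err_5/err_4)
  = ln(2.15e-05/1.35e-03) / ln(1.35e-03/1.74e-02)
  = ln(0.0159259) / ln(0.0775862)
  = -4.13981 / -2.55637 ≈ 1.61941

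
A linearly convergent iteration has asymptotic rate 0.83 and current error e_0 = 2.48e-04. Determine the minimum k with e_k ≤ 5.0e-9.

After k steps, e_k ≈ 2.48e-04·0.83^k.
Need 0.83^k ≤ 5.0e-9/2.48e-04 = 2.01613e-05.
k ≥ ln(2.01613e-05)/ln(0.83) = -10.8117/-0.18633 = 58.024.
Smallest integer k = 59.

59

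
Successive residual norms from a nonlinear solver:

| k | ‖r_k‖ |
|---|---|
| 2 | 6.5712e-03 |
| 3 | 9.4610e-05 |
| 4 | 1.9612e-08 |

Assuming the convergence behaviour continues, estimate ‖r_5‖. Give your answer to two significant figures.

First estimate the order: p ≈ ln(‖r_4‖/‖r_3‖) / ln(‖r_3‖/‖r_2‖) = ln(1.9612e-08/9.4610e-05)/ln(9.4610e-05/6.5712e-03) = ln(0.000207293)/ln(0.0143977) ≈ 2.0000.
Then ‖r_5‖ ≈ ‖r_4‖·(‖r_4‖/‖r_3‖)^p = 1.9612e-08·(0.000207293)^2.0000 = 1.9612e-08·4.29704e-08 ≈ 8.427e-16.

8.4e-16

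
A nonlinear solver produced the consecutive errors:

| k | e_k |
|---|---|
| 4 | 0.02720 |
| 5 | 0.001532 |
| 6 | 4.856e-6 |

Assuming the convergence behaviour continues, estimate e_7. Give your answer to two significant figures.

First estimate the order: p ≈ ln(e_6/e_5) / ln(e_5/e_4) = ln(4.856e-6/0.001532)/ln(0.001532/0.02720) = ln(0.00316971)/ln(0.0563235) ≈ 2.0003.
Then e_7 ≈ e_6·(e_6/e_5)^p = 4.856e-6·(0.00316971)^2.0003 = 4.856e-6·1.00297e-05 ≈ 4.87e-11.

4.9e-11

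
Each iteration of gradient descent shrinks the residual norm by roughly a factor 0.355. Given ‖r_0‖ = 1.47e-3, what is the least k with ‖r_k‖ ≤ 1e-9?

After k steps, ‖r_k‖ ≈ 1.47e-3·0.355^k.
Need 0.355^k ≤ 1e-9/1.47e-3 = 6.80272e-07.
k ≥ ln(6.80272e-07)/ln(0.355) = -14.2008/-1.03564 = 13.712.
Smallest integer k = 14.

14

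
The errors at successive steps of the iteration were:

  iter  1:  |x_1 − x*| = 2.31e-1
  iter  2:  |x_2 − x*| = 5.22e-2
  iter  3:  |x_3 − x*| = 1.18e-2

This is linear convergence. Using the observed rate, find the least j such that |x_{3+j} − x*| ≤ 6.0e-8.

Rate ρ ≈ |x_3 − x*|/|x_2 − x*| = 1.18e-2/5.22e-2 = 0.2261.
After j more steps, |x_{3+j} − x*| ≈ 1.18e-2·ρ^j; need ρ^j ≤ 6.0e-8/1.18e-2 = 5.08475e-06.
j ≥ ln(5.08475e-06)/ln(0.2261) = -12.1893/-1.48678 = 8.198.
So 9 more iterations are needed.

9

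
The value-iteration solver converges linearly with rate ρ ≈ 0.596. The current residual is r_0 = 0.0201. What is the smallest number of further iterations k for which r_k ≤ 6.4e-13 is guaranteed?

47

After k steps, r_k ≈ 0.0201·0.596^k.
Need 0.596^k ≤ 6.4e-13/0.0201 = 3.18408e-11.
k ≥ ln(3.18408e-11)/ln(0.596) = -24.1703/-0.51751 = 46.705.
Smallest integer k = 47.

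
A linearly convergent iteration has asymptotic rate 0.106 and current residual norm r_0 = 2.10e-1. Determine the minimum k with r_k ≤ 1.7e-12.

After k steps, r_k ≈ 2.10e-1·0.106^k.
Need 0.106^k ≤ 1.7e-12/2.10e-1 = 8.09524e-12.
k ≥ ln(8.09524e-12)/ln(0.106) = -25.5397/-2.24432 = 11.380.
Smallest integer k = 12.

12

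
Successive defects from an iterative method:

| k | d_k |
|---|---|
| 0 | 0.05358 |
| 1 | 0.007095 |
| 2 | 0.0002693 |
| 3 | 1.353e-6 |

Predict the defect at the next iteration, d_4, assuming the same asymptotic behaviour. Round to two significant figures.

First estimate the order: p ≈ ln(d_3/d_2) / ln(d_2/d_1) = ln(1.353e-6/0.0002693)/ln(0.0002693/0.007095) = ln(0.00502414)/ln(0.0379563) ≈ 1.6182.
Then d_4 ≈ d_3·(d_3/d_2)^p = 1.353e-6·(0.00502414)^1.6182 = 1.353e-6·0.000190484 ≈ 2.577e-10.

2.6e-10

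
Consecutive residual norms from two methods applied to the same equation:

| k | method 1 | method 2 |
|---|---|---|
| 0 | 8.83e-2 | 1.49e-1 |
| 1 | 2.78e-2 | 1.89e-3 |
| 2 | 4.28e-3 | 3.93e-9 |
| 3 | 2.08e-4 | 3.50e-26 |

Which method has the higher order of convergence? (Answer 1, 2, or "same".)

2

Method 1: p ≈ ln(2.08e-4/4.28e-3)/ln(4.28e-3/2.78e-2) ≈ 1.62.
Method 2: p ≈ ln(3.50e-26/3.93e-9)/ln(3.93e-9/1.89e-3) ≈ 3.00.
Method 2 has the higher order (≈3.0 vs ≈1.6).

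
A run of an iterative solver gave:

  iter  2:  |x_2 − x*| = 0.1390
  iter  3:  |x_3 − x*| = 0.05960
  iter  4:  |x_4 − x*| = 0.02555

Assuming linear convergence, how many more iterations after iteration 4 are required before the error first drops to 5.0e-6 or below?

Rate ρ ≈ |x_4 − x*|/|x_3 − x*| = 0.02555/0.05960 = 0.4287.
After j more steps, |x_{4+j} − x*| ≈ 0.02555·ρ^j; need ρ^j ≤ 5.0e-6/0.02555 = 0.000195695.
j ≥ ln(0.000195695)/ln(0.4287) = -8.5390/-0.84700 = 10.081.
So 11 more iterations are needed.

11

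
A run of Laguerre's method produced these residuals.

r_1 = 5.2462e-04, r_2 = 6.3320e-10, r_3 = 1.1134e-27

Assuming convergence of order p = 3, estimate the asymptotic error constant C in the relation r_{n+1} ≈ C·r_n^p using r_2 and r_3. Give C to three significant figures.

4.39

C ≈ r_3 / r_2^3
  = 1.1134e-27 / (6.3320e-10)^3
  = 1.1134e-27 / 2.53877e-28 ≈ 4.3856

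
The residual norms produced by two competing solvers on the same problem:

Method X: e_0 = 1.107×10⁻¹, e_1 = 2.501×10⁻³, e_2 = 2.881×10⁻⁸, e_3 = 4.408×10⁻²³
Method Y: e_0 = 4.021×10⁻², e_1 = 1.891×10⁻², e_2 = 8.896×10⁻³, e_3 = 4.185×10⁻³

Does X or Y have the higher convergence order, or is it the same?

X

Method X: p ≈ ln(4.408×10⁻²³/2.881×10⁻⁸)/ln(2.881×10⁻⁸/2.501×10⁻³) ≈ 3.00.
Method Y: p ≈ ln(4.185×10⁻³/8.896×10⁻³)/ln(8.896×10⁻³/1.891×10⁻²) ≈ 1.00.
Method X has the higher order (≈3.0 vs ≈1.0).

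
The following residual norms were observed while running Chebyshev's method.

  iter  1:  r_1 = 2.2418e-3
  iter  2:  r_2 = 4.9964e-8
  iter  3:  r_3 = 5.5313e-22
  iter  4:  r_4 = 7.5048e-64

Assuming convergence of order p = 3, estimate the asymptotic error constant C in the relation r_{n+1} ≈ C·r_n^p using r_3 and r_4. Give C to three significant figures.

4.43

C ≈ r_4 / r_3^3
  = 7.5048e-64 / (5.5313e-22)^3
  = 7.5048e-64 / 1.69232e-64 ≈ 4.4346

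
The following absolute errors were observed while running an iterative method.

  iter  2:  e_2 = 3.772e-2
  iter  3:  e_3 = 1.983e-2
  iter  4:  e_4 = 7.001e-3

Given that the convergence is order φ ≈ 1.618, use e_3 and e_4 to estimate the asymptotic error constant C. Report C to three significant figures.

3.98

C ≈ e_4 / e_3^1.618
  = 7.001e-3 / (1.983e-2)^1.618
  = 7.001e-3 / 0.0017582 ≈ 3.9819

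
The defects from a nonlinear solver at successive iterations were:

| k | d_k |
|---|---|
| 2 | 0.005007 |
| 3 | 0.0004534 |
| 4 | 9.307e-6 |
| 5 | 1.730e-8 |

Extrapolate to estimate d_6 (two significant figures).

6.6e-13

First estimate the order: p ≈ ln(d_5/d_4) / ln(d_4/d_3) = ln(1.730e-8/9.307e-6)/ln(9.307e-6/0.0004534) = ln(0.00185882)/ln(0.0205271) ≈ 1.6181.
Then d_6 ≈ d_5·(d_5/d_4)^p = 1.730e-8·(0.00185882)^1.6181 = 1.730e-8·3.81376e-05 ≈ 6.598e-13.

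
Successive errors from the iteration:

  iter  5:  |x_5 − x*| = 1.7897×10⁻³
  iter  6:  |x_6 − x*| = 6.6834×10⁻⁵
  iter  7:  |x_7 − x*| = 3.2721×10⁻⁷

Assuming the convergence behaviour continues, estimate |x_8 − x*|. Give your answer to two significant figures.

First estimate the order: p ≈ ln(|x_7 − x*|/|x_6 − x*|) / ln(|x_6 − x*|/|x_5 − x*|) = ln(3.2721×10⁻⁷/6.6834×10⁻⁵)/ln(6.6834×10⁻⁵/1.7897×10⁻³) = ln(0.00489586)/ln(0.0373437) ≈ 1.6180.
Then |x_8 − x*| ≈ |x_7 − x*|·(|x_7 − x*|/|x_6 − x*|)^p = 3.2721×10⁻⁷·(0.00489586)^1.6180 = 3.2721×10⁻⁷·0.00018287 ≈ 5.984e-11.

6.0e-11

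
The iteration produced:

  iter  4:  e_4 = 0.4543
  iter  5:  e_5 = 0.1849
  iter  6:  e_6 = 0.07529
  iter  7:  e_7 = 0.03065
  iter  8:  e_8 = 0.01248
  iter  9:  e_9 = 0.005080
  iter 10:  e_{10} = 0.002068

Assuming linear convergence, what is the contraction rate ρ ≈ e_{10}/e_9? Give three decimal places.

ρ ≈ e_{10}/e_9 = 0.002068/0.005080 = 0.40709

0.407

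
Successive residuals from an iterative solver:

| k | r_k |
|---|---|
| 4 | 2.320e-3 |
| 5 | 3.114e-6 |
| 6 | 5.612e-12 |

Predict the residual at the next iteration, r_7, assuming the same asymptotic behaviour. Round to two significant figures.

1.8e-23

First estimate the order: p ≈ ln(r_6/r_5) / ln(r_5/r_4) = ln(5.612e-12/3.114e-6)/ln(3.114e-6/2.320e-3) = ln(1.80218e-06)/ln(0.00134224) ≈ 2.0000.
Then r_7 ≈ r_6·(r_6/r_5)^p = 5.612e-12·(1.80218e-06)^2.0000 = 5.612e-12·3.24785e-12 ≈ 1.823e-23.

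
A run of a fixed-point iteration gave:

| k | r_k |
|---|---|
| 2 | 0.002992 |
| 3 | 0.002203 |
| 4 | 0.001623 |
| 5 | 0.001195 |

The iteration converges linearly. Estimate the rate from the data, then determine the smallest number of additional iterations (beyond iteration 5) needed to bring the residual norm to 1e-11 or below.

Rate ρ ≈ r_5/r_4 = 0.001195/0.001623 = 0.7363.
After j more steps, r_{5+j} ≈ 0.001195·ρ^j; need ρ^j ≤ 1e-11/0.001195 = 8.3682e-09.
j ≥ ln(8.3682e-09)/ln(0.7363) = -18.5988/-0.30612 = 60.757.
So 61 more iterations are needed.

61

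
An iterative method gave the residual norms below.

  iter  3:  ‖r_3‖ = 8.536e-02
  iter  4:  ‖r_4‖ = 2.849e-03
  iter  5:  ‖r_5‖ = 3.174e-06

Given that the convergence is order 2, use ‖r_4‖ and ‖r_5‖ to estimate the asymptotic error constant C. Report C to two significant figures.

0.39

C ≈ ‖r_5‖ / ‖r_4‖^2
  = 3.174e-06 / (2.849e-03)^2
  = 3.174e-06 / 8.1168e-06 ≈ 0.39104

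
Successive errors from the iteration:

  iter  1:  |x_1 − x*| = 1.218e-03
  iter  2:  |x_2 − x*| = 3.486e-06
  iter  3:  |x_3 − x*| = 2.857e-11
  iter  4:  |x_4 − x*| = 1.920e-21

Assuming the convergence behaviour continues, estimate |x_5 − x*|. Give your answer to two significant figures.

8.7e-42

First estimate the order: p ≈ ln(|x_4 − x*|/|x_3 − x*|) / ln(|x_3 − x*|/|x_2 − x*|) = ln(1.920e-21/2.857e-11)/ln(2.857e-11/3.486e-06) = ln(6.72034e-11)/ln(8.19564e-06) ≈ 2.0000.
Then |x_5 − x*| ≈ |x_4 − x*|·(|x_4 − x*|/|x_3 − x*|)^p = 1.920e-21·(6.72034e-11)^2.0000 = 1.920e-21·4.5163e-21 ≈ 8.671e-42.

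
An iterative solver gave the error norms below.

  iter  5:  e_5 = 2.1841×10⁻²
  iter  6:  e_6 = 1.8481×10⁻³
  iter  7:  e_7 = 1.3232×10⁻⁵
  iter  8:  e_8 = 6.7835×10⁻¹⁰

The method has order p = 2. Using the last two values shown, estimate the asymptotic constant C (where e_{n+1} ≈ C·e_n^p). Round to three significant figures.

3.87

C ≈ e_8 / e_7^2
  = 6.7835×10⁻¹⁰ / (1.3232×10⁻⁵)^2
  = 6.7835×10⁻¹⁰ / 1.75086e-10 ≈ 3.8744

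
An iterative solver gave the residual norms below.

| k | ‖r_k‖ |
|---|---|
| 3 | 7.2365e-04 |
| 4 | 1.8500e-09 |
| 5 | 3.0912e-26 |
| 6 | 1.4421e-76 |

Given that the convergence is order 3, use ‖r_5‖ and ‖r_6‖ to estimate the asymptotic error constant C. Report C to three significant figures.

C ≈ ‖r_6‖ / ‖r_5‖^3
  = 1.4421e-76 / (3.0912e-26)^3
  = 1.4421e-76 / 2.9538e-77 ≈ 4.8822

4.88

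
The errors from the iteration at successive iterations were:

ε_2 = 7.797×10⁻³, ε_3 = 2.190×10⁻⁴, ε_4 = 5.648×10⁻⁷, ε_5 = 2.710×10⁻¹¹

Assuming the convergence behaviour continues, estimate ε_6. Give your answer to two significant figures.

First estimate the order: p ≈ ln(ε_5/ε_4) / ln(ε_4/ε_3) = ln(2.710×10⁻¹¹/5.648×10⁻⁷)/ln(5.648×10⁻⁷/2.190×10⁻⁴) = ln(4.79816e-05)/ln(0.002579) ≈ 1.6685.
Then ε_6 ≈ ε_5·(ε_5/ε_4)^p = 2.710×10⁻¹¹·(4.79816e-05)^1.6685 = 2.710×10⁻¹¹·6.22119e-08 ≈ 1.686e-18.

1.7e-18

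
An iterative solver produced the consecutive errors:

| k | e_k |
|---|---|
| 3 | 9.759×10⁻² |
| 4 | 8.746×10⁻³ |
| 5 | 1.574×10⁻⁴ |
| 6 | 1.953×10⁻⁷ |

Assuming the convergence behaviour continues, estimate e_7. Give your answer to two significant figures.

2.8e-12

First estimate the order: p ≈ ln(e_6/e_5) / ln(e_5/e_4) = ln(1.953×10⁻⁷/1.574×10⁻⁴)/ln(1.574×10⁻⁴/8.746×10⁻³) = ln(0.00124079)/ln(0.0179968) ≈ 1.6657.
Then e_7 ≈ e_6·(e_6/e_5)^p = 1.953×10⁻⁷·(0.00124079)^1.6657 = 1.953×10⁻⁷·1.44203e-05 ≈ 2.816e-12.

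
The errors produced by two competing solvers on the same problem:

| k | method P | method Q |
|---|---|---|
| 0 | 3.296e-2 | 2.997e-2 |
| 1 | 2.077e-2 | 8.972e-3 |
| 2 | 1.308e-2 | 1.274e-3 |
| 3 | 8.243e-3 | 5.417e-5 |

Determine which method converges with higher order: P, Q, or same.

Q

Method P: p ≈ ln(8.243e-3/1.308e-2)/ln(1.308e-2/2.077e-2) ≈ 1.00.
Method Q: p ≈ ln(5.417e-5/1.274e-3)/ln(1.274e-3/8.972e-3) ≈ 1.62.
Method Q has the higher order (≈1.6 vs ≈1.0).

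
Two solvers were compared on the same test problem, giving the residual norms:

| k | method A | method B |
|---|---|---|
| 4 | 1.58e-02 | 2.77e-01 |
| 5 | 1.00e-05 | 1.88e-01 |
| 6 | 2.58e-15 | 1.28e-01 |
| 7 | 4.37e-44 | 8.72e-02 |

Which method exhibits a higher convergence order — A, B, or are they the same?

Method A: p ≈ ln(4.37e-44/2.58e-15)/ln(2.58e-15/1.00e-05) ≈ 3.00.
Method B: p ≈ ln(8.72e-02/1.28e-01)/ln(1.28e-01/1.88e-01) ≈ 1.00.
Method A has the higher order (≈3.0 vs ≈1.0).

A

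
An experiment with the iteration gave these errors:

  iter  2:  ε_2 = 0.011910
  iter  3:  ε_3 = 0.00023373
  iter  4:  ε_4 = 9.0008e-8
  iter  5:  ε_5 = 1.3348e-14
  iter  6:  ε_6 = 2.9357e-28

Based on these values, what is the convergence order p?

Consecutive ratios: ε_6/ε_5 = 2.9357e-28/1.3348e-14 = 2.19936e-14, ε_5/ε_4 = 1.3348e-14/9.0008e-8 = 1.48298e-07.
p ≈ ln(2.19936e-14)/ln(1.48298e-07) = -31.4480/-15.7240 ≈ 2.00.
So the convergence is quadratic (order 2).

2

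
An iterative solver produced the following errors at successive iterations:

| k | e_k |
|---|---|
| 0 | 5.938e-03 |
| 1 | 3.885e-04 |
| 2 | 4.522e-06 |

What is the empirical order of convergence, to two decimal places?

p ≈ ln(e_2/e_1) / ln(e_1/e_0)
  = ln(4.522e-06/3.885e-04) / ln(3.885e-04/5.938e-03)
  = ln(0.0116396) / ln(0.0654261)
  = -4.45334 / -2.72683 ≈ 1.63316

1.63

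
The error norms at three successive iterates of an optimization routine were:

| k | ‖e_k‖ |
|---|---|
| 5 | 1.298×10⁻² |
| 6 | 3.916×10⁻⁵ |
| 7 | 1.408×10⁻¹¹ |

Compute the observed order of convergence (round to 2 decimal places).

p ≈ ln(‖e_7‖/‖e_6‖) / ln(‖e_6‖/‖e_5‖)
  = ln(1.408×10⁻¹¹/3.916×10⁻⁵) / ln(3.916×10⁻⁵/1.298×10⁻²)
  = ln(3.59551e-07) / ln(0.00301695)
  = -14.83841 / -5.80351 ≈ 2.55680

2.56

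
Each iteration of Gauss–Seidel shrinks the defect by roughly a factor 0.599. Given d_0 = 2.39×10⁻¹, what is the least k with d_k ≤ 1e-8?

After k steps, d_k ≈ 2.39×10⁻¹·0.599^k.
Need 0.599^k ≤ 1e-8/2.39×10⁻¹ = 4.1841e-08.
k ≥ ln(4.1841e-08)/ln(0.599) = -16.9894/-0.51249 = 33.151.
Smallest integer k = 34.

34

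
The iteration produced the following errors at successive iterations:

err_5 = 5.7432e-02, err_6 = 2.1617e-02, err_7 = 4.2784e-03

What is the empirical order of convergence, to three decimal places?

p ≈ ln(err_7/err_6) / ln(err_6/err_5)
  = ln(4.2784e-03/2.1617e-02) / ln(2.1617e-02/5.7432e-02)
  = ln(0.197918) / ln(0.376393)
  = -1.619902 / -0.977121 ≈ 1.657832

1.658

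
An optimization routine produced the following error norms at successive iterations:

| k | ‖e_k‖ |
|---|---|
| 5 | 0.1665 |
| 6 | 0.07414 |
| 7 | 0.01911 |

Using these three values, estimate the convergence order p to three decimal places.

p ≈ ln(‖e_7‖/‖e_6‖) / ln(‖e_6‖/‖e_5‖)
  = ln(0.01911/0.07414) / ln(0.07414/0.1665)
  = ln(0.257756) / ln(0.445285)
  = -1.355742 / -0.809041 ≈ 1.675740

1.676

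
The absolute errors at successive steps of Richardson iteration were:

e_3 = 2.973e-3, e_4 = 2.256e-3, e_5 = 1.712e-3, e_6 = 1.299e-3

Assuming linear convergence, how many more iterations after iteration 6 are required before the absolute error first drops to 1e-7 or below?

Rate ρ ≈ e_6/e_5 = 1.299e-3/1.712e-3 = 0.7588.
After j more steps, e_{6+j} ≈ 1.299e-3·ρ^j; need ρ^j ≤ 1e-7/1.299e-3 = 7.69823e-05.
j ≥ ln(7.69823e-05)/ln(0.7588) = -9.4719/-0.27602 = 34.316.
So 35 more iterations are needed.

35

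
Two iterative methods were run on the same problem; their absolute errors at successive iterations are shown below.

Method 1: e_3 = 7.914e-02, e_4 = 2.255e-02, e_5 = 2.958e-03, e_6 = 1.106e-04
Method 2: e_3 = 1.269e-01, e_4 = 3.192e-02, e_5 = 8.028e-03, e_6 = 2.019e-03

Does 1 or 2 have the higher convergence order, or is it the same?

Method 1: p ≈ ln(1.106e-04/2.958e-03)/ln(2.958e-03/2.255e-02) ≈ 1.62.
Method 2: p ≈ ln(2.019e-03/8.028e-03)/ln(8.028e-03/3.192e-02) ≈ 1.00.
Method 1 has the higher order (≈1.6 vs ≈1.0).

1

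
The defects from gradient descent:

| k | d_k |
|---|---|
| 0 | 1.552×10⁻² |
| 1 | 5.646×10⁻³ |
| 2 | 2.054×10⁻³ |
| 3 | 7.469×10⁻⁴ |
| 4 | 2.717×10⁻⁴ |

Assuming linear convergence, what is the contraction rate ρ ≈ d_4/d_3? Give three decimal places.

ρ ≈ d_4/d_3 = 2.717×10⁻⁴/7.469×10⁻⁴ = 0.36377

0.364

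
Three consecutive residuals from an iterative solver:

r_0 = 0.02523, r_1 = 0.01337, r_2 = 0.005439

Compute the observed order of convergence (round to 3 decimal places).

p ≈ ln(r_2/r_1) / ln(r_1/r_0)
  = ln(0.005439/0.01337) / ln(0.01337/0.02523)
  = ln(0.406806) / ln(0.529925)
  = -0.899419 / -0.635020 ≈ 1.416363

1.416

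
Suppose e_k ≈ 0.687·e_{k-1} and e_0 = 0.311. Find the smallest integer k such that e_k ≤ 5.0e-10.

After k steps, e_k ≈ 0.311·0.687^k.
Need 0.687^k ≤ 5.0e-10/0.311 = 1.60772e-09.
k ≥ ln(1.60772e-09)/ln(0.687) = -20.2484/-0.37542 = 53.935.
Smallest integer k = 54.

54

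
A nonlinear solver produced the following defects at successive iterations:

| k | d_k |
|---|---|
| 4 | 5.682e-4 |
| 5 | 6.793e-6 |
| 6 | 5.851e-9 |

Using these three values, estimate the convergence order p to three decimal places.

p ≈ ln(d_6/d_5) / ln(d_5/d_4)
  = ln(5.851e-9/6.793e-6) / ln(6.793e-6/5.682e-4)
  = ln(0.000861328) / ln(0.0119553)
  = -7.057035 / -4.426581 ≈ 1.594241

1.594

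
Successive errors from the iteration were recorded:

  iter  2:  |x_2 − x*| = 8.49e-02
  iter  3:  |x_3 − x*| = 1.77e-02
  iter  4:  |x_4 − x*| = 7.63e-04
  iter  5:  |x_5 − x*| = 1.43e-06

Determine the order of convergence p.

Consecutive ratios: |x_5 − x*|/|x_4 − x*| = 1.43e-06/7.63e-04 = 0.00187418, |x_4 − x*|/|x_3 − x*| = 7.63e-04/1.77e-02 = 0.0431073.
p ≈ ln(0.00187418)/ln(0.0431073) = -6.2796/-3.1441 ≈ 2.00.
So the convergence is quadratic (order 2).

2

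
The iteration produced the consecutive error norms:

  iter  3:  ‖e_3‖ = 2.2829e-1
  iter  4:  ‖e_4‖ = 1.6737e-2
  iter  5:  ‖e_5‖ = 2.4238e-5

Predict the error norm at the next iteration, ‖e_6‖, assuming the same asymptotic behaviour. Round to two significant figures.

1.9e-12

First estimate the order: p ≈ ln(‖e_5‖/‖e_4‖) / ln(‖e_4‖/‖e_3‖) = ln(2.4238e-5/1.6737e-2)/ln(1.6737e-2/2.2829e-1) = ln(0.00144817)/ln(0.0733146) ≈ 2.5019.
Then ‖e_6‖ ≈ ‖e_5‖·(‖e_5‖/‖e_4‖)^p = 2.4238e-5·(0.00144817)^2.5019 = 2.4238e-5·7.88233e-08 ≈ 1.911e-12.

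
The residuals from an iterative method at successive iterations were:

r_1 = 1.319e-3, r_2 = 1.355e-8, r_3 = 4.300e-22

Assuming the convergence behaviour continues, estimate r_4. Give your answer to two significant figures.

First estimate the order: p ≈ ln(r_3/r_2) / ln(r_2/r_1) = ln(4.300e-22/1.355e-8)/ln(1.355e-8/1.319e-3) = ln(3.17343e-14)/ln(1.02729e-05) ≈ 2.7060.
Then r_4 ≈ r_3·(r_3/r_2)^p = 4.300e-22·(3.17343e-14)^2.7060 = 4.300e-22·2.97261e-37 ≈ 1.278e-58.

1.3e-58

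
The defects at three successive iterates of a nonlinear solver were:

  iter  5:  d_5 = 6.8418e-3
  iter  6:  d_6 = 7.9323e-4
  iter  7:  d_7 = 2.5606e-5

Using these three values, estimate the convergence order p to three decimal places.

1.593

p ≈ ln(d_7/d_6) / ln(d_6/d_5)
  = ln(2.5606e-5/7.9323e-4) / ln(7.9323e-4/6.8418e-3)
  = ln(0.0322807) / ln(0.115939)
  = -3.433286 / -2.154691 ≈ 1.593401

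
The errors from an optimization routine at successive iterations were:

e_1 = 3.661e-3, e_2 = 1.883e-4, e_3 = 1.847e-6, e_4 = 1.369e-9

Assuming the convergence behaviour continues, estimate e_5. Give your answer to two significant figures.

First estimate the order: p ≈ ln(e_4/e_3) / ln(e_3/e_2) = ln(1.369e-9/1.847e-6)/ln(1.847e-6/1.883e-4) = ln(0.000741202)/ln(0.00980882) ≈ 1.5585.
Then e_5 ≈ e_4·(e_4/e_3)^p = 1.369e-9·(0.000741202)^1.5585 = 1.369e-9·1.32372e-05 ≈ 1.812e-14.

1.8e-14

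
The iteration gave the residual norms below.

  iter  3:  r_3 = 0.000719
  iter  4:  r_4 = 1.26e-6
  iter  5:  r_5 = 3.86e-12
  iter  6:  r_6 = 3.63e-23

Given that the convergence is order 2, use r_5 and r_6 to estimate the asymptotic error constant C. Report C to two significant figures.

2.4

C ≈ r_6 / r_5^2
  = 3.63e-23 / (3.86e-12)^2
  = 3.63e-23 / 1.48996e-23 ≈ 2.4363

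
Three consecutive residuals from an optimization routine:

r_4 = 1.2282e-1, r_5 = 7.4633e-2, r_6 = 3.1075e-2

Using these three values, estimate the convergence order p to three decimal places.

p ≈ ln(r_6/r_5) / ln(r_5/r_4)
  = ln(3.1075e-2/7.4633e-2) / ln(7.4633e-2/1.2282e-1)
  = ln(0.416371) / ln(0.607662)
  = -0.876179 / -0.498136 ≈ 1.758915

1.759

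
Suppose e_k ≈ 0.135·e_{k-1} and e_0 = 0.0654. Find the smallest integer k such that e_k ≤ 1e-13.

After k steps, e_k ≈ 0.0654·0.135^k.
Need 0.135^k ≤ 1e-13/0.0654 = 1.52905e-12.
k ≥ ln(1.52905e-12)/ln(0.135) = -27.2064/-2.00248 = 13.586.
Smallest integer k = 14.

14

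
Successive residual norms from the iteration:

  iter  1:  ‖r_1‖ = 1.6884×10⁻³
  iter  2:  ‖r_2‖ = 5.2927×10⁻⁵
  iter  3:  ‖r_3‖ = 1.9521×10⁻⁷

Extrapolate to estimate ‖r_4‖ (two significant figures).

2.3e-11

First estimate the order: p ≈ ln(‖r_3‖/‖r_2‖) / ln(‖r_2‖/‖r_1‖) = ln(1.9521×10⁻⁷/5.2927×10⁻⁵)/ln(5.2927×10⁻⁵/1.6884×10⁻³) = ln(0.00368829)/ln(0.0313474) ≈ 1.6180.
Then ‖r_4‖ ≈ ‖r_3‖·(‖r_3‖/‖r_2‖)^p = 1.9521×10⁻⁷·(0.00368829)^1.6180 = 1.9521×10⁻⁷·0.000115644 ≈ 2.257e-11.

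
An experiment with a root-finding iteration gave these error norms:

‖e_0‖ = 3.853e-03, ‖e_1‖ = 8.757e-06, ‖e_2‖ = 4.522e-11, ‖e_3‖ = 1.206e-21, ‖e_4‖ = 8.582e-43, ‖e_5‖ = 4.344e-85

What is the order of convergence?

Consecutive ratios: ‖e_5‖/‖e_4‖ = 4.344e-85/8.582e-43 = 5.06176e-43, ‖e_4‖/‖e_3‖ = 8.582e-43/1.206e-21 = 7.11609e-22.
p ≈ ln(5.06176e-43)/ln(7.11609e-22) = -97.3894/-48.6945 ≈ 2.00.
So the convergence is quadratic (order 2).

2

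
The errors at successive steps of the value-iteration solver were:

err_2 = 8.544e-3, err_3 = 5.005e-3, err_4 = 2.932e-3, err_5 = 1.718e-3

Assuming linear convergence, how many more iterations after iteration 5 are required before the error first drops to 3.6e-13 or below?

Rate ρ ≈ err_5/err_4 = 1.718e-3/2.932e-3 = 0.5859.
After j more steps, err_{5+j} ≈ 1.718e-3·ρ^j; need ρ^j ≤ 3.6e-13/1.718e-3 = 2.09546e-10.
j ≥ ln(2.09546e-10)/ln(0.5859) = -22.2861/-0.53461 = 41.687.
So 42 more iterations are needed.

42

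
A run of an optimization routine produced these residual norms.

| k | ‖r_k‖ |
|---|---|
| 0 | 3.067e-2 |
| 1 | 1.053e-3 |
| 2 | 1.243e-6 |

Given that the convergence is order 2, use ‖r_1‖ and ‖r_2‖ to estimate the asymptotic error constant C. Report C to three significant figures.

C ≈ ‖r_2‖ / ‖r_1‖^2
  = 1.243e-6 / (1.053e-3)^2
  = 1.243e-6 / 1.10881e-06 ≈ 1.121

1.12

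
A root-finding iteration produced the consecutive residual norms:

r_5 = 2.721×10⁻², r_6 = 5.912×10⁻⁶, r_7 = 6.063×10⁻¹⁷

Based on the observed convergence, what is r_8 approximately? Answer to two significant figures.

First estimate the order: p ≈ ln(r_7/r_6) / ln(r_6/r_5) = ln(6.063×10⁻¹⁷/5.912×10⁻⁶)/ln(5.912×10⁻⁶/2.721×10⁻²) = ln(1.02554e-11)/ln(0.000217273) ≈ 3.0000.
Then r_8 ≈ r_7·(r_7/r_6)^p = 6.063×10⁻¹⁷·(1.02554e-11)^3.0000 = 6.063×10⁻¹⁷·1.07859e-33 ≈ 6.539e-50.

6.5e-50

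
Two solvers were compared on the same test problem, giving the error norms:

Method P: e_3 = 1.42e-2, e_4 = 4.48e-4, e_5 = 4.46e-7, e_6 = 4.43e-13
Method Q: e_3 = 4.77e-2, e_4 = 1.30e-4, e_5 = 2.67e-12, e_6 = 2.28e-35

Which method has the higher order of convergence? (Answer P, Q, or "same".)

Method P: p ≈ ln(4.43e-13/4.46e-7)/ln(4.46e-7/4.48e-4) ≈ 2.00.
Method Q: p ≈ ln(2.28e-35/2.67e-12)/ln(2.67e-12/1.30e-4) ≈ 3.00.
Method Q has the higher order (≈3.0 vs ≈2.0).

Q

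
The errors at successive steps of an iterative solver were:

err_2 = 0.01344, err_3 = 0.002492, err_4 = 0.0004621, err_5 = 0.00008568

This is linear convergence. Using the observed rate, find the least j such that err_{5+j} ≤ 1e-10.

Rate ρ ≈ err_5/err_4 = 0.00008568/0.0004621 = 0.1854.
After j more steps, err_{5+j} ≈ 0.00008568·ρ^j; need ρ^j ≤ 1e-10/0.00008568 = 1.16713e-06.
j ≥ ln(1.16713e-06)/ln(0.1854) = -13.6610/-1.68524 = 8.106.
So 9 more iterations are needed.

9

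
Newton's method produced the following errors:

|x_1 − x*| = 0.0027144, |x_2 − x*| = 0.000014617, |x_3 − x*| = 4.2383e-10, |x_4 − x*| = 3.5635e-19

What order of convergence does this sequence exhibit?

2

Consecutive ratios: |x_4 − x*|/|x_3 − x*| = 3.5635e-19/4.2383e-10 = 8.40785e-10, |x_3 − x*|/|x_2 − x*| = 4.2383e-10/0.000014617 = 2.89957e-05.
p ≈ ln(8.40785e-10)/ln(2.89957e-05) = -20.8967/-10.4484 ≈ 2.00.
So the convergence is quadratic (order 2).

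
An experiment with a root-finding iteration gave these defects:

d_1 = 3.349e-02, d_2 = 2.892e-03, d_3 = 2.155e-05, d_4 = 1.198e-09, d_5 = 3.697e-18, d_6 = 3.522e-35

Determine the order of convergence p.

2

Consecutive ratios: d_6/d_5 = 3.522e-35/3.697e-18 = 9.52664e-18, d_5/d_4 = 3.697e-18/1.198e-09 = 3.08598e-09.
p ≈ ln(9.52664e-18)/ln(3.08598e-09) = -39.1924/-19.5964 ≈ 2.00.
So the convergence is quadratic (order 2).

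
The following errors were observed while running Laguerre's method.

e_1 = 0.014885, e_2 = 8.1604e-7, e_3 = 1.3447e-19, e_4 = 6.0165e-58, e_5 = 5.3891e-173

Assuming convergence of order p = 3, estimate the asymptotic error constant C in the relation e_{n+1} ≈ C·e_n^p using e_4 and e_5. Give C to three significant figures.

C ≈ e_5 / e_4^3
  = 5.3891e-173 / (6.0165e-58)^3
  = 5.3891e-173 / 2.17787e-172 ≈ 0.24745

0.247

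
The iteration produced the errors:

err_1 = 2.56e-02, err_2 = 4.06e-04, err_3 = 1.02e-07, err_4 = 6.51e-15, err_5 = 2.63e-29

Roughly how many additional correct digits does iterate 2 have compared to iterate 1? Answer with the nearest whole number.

2

Digits gained ≈ log₁₀(err_1/err_2) = log₁₀(2.56e-02/4.06e-04) = log₁₀(63.0542) ≈ 1.800.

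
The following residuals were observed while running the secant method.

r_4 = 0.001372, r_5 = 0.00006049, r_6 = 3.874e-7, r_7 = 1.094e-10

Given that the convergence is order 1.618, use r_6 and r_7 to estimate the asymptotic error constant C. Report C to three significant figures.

C ≈ r_7 / r_6^1.618
  = 1.094e-10 / (3.874e-7)^1.618
  = 1.094e-10 / 4.22321e-11 ≈ 2.5904

2.59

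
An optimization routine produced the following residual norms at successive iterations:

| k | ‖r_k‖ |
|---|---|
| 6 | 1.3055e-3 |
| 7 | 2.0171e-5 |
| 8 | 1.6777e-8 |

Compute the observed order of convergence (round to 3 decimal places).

1.701

p ≈ ln(‖r_8‖/‖r_7‖) / ln(‖r_7‖/‖r_6‖)
  = ln(1.6777e-8/2.0171e-5) / ln(2.0171e-5/1.3055e-3)
  = ln(0.000831739) / ln(0.0154508)
  = -7.091992 / -4.170094 ≈ 1.700679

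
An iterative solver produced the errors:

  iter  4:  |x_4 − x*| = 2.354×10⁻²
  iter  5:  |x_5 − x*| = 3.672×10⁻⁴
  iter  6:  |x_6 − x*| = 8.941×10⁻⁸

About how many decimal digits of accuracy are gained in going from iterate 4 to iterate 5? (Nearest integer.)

Digits gained ≈ log₁₀(|x_4 − x*|/|x_5 − x*|) = log₁₀(2.354×10⁻²/3.672×10⁻⁴) = log₁₀(64.1068) ≈ 1.807.

2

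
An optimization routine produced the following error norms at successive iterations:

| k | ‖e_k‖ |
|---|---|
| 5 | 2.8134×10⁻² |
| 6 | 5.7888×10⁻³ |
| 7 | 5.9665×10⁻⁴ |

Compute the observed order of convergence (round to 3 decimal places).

p ≈ ln(‖e_7‖/‖e_6‖) / ln(‖e_6‖/‖e_5‖)
  = ln(5.9665×10⁻⁴/5.7888×10⁻³) / ln(5.7888×10⁻³/2.8134×10⁻²)
  = ln(0.10307) / ln(0.205758)
  = -2.272347 / -1.581055 ≈ 1.437235

1.437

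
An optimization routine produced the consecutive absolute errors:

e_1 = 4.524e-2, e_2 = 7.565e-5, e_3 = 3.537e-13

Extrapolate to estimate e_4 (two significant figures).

First estimate the order: p ≈ ln(e_3/e_2) / ln(e_2/e_1) = ln(3.537e-13/7.565e-5)/ln(7.565e-5/4.524e-2) = ln(4.67548e-09)/ln(0.00167219) ≈ 3.0000.
Then e_4 ≈ e_3·(e_3/e_2)^p = 3.537e-13·(4.67548e-09)^3.0000 = 3.537e-13·1.02207e-25 ≈ 3.615e-38.

3.6e-38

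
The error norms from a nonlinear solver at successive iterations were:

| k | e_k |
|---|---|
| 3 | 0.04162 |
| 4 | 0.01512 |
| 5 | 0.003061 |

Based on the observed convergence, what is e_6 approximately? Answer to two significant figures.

2.5e-4

First estimate the order: p ≈ ln(e_5/e_4) / ln(e_4/e_3) = ln(0.003061/0.01512)/ln(0.01512/0.04162) = ln(0.202447)/ln(0.363287) ≈ 1.5775.
Then e_6 ≈ e_5·(e_5/e_4)^p = 0.003061·(0.202447)^1.5775 = 0.003061·0.0804834 ≈ 0.0002464.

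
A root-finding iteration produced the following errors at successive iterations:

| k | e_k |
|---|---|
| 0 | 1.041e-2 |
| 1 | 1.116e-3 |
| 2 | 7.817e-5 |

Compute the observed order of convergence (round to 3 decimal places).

p ≈ ln(e_2/e_1) / ln(e_1/e_0)
  = ln(7.817e-5/1.116e-3) / ln(1.116e-3/1.041e-2)
  = ln(0.0700448) / ln(0.107205)
  = -2.658620 / -2.233012 ≈ 1.190598

1.191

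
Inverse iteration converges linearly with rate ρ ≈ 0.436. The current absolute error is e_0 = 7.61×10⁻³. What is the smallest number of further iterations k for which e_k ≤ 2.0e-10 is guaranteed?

After k steps, e_k ≈ 7.61×10⁻³·0.436^k.
Need 0.436^k ≤ 2.0e-10/7.61×10⁻³ = 2.62812e-08.
k ≥ ln(2.62812e-08)/ln(0.436) = -17.4544/-0.83011 = 21.027.
Smallest integer k = 22.

22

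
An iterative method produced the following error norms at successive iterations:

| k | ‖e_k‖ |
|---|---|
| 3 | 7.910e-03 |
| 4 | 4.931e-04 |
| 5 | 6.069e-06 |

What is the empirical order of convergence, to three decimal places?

p ≈ ln(‖e_5‖/‖e_4‖) / ln(‖e_4‖/‖e_3‖)
  = ln(6.069e-06/4.931e-04) / ln(4.931e-04/7.910e-03)
  = ln(0.0123078) / ln(0.0623388)
  = -4.397522 / -2.775171 ≈ 1.584595

1.585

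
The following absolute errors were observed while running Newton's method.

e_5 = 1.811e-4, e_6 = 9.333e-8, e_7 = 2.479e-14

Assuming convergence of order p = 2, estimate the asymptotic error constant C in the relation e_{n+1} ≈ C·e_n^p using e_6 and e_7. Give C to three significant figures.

C ≈ e_7 / e_6^2
  = 2.479e-14 / (9.333e-8)^2
  = 2.479e-14 / 8.71049e-15 ≈ 2.846

2.85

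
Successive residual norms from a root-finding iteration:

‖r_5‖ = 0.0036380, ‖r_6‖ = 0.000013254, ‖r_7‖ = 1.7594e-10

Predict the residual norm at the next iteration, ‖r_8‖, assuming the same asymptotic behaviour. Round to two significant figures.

3.1e-20

First estimate the order: p ≈ ln(‖r_7‖/‖r_6‖) / ln(‖r_6‖/‖r_5‖) = ln(1.7594e-10/0.000013254)/ln(0.000013254/0.0036380) = ln(1.32745e-05)/ln(0.00364321) ≈ 2.0000.
Then ‖r_8‖ ≈ ‖r_7‖·(‖r_7‖/‖r_6‖)^p = 1.7594e-10·(1.32745e-05)^2.0000 = 1.7594e-10·1.76212e-10 ≈ 3.1e-20.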